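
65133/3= 21711 = 21711.00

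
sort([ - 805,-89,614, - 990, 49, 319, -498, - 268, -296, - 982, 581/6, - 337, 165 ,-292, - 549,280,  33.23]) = [ - 990, - 982,  -  805, - 549, - 498, - 337, - 296, - 292, - 268, - 89,33.23, 49, 581/6, 165, 280 , 319, 614 ] 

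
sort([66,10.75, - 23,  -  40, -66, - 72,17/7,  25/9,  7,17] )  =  [ - 72, - 66, - 40,  -  23,17/7,  25/9,7,10.75,17, 66]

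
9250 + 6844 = 16094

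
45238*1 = 45238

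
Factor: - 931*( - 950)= 884450 = 2^1 * 5^2*7^2 * 19^2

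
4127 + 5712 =9839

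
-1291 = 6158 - 7449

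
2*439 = 878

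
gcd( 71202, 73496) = 2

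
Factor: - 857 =-857^1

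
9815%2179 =1099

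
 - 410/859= - 1 + 449/859  =  - 0.48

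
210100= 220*955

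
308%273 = 35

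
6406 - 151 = 6255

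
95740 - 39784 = 55956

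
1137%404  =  329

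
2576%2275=301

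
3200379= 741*4319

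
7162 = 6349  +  813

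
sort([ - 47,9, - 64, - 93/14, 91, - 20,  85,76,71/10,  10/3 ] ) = [ - 64,- 47, - 20, - 93/14, 10/3, 71/10 , 9, 76,85, 91 ]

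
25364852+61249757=86614609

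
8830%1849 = 1434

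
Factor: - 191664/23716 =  - 2^2*3^2*7^( - 2 )*11^1 = - 396/49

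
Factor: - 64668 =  - 2^2*3^1*17^1*317^1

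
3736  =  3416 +320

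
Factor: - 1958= - 2^1*11^1* 89^1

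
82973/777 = 82973/777=106.79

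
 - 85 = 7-92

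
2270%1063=144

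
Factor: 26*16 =2^5*13^1 =416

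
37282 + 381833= 419115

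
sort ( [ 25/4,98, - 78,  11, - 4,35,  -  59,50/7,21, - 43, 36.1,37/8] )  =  [ - 78, - 59, - 43, - 4,37/8 , 25/4,50/7,11,21,35,36.1 , 98 ]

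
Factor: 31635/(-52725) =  -3/5 = - 3^1*5^( - 1)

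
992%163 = 14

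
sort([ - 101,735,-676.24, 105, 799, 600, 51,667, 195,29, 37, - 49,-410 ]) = [-676.24, -410, - 101, - 49, 29,  37, 51, 105,  195, 600, 667, 735, 799 ]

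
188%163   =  25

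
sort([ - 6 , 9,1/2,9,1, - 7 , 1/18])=[-7, - 6,1/18, 1/2, 1 , 9,9 ] 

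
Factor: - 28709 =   -  19^1*1511^1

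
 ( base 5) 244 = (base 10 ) 74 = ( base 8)112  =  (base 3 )2202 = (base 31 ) 2C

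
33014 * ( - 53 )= - 1749742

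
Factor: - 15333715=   -5^1*3066743^1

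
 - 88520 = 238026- 326546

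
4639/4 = 4639/4 = 1159.75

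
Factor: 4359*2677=11669043 = 3^1*1453^1*2677^1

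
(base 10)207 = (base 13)12c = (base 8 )317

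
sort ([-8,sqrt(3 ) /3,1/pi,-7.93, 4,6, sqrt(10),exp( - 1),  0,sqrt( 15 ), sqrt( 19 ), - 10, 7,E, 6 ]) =[ - 10, - 8, - 7.93,0, 1/pi,exp(-1) , sqrt(3)/3, E, sqrt( 10), sqrt(15),  4, sqrt( 19), 6,6, 7 ] 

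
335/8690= 67/1738 = 0.04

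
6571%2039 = 454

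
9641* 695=6700495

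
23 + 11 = 34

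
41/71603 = 41/71603  =  0.00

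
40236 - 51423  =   - 11187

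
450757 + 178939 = 629696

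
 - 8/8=-1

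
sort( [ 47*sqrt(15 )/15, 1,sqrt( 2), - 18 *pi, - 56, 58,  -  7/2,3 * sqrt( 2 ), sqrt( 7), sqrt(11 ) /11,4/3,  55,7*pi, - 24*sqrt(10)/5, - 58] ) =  [ - 58,-18*pi, - 56, - 24*sqrt (10)/5, - 7/2, sqrt(11)/11,1, 4/3, sqrt(2),  sqrt(7),3*sqrt( 2),47*sqrt( 15) /15, 7*pi , 55,58] 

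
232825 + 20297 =253122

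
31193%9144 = 3761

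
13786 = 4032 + 9754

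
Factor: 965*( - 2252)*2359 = -2^2 * 5^1 * 7^1*193^1*337^1*563^1 = -5126531620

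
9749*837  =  8159913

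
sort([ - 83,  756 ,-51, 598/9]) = [ - 83, - 51, 598/9, 756] 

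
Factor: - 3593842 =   -  2^1*7^1*23^1*11161^1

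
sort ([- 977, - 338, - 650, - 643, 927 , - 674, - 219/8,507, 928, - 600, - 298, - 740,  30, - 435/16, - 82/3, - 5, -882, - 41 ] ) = [ - 977,  -  882, - 740,-674, - 650, - 643,-600, - 338, - 298, - 41,- 219/8, - 82/3, - 435/16  , - 5, 30,  507, 927, 928] 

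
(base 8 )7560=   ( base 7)14344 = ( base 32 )3RG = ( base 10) 3952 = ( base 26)5m0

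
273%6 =3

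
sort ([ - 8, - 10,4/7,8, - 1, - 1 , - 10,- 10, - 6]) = [ - 10, - 10,-10, - 8, - 6, - 1, - 1 , 4/7, 8] 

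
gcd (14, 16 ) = 2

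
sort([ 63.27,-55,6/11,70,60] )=[ - 55,6/11,60,63.27 , 70]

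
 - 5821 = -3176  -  2645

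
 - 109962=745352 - 855314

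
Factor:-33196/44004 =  - 43/57  =  -  3^(-1)*19^( - 1 )*43^1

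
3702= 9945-6243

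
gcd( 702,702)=702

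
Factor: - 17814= - 2^1*3^1*2969^1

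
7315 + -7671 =  -  356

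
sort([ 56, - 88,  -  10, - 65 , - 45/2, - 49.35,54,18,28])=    [ - 88, - 65, - 49.35,-45/2, - 10,18,28,54,56 ] 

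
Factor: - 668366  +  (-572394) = - 2^3*5^1*31019^1 = -1240760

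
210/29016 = 35/4836= 0.01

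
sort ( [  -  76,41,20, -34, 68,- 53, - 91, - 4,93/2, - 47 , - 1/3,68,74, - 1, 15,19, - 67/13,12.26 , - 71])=[ - 91,  -  76 , - 71,  -  53, - 47, - 34, - 67/13, - 4, - 1, - 1/3,12.26,15, 19,20, 41, 93/2, 68,  68,74 ] 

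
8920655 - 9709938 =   -  789283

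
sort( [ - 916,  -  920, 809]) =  [  -  920, - 916 , 809] 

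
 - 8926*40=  -357040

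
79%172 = 79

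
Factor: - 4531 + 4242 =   -  289 = -17^2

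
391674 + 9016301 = 9407975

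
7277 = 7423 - 146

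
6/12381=2/4127 =0.00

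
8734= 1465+7269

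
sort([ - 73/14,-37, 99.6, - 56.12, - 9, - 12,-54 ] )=[ - 56.12,-54 , - 37 ,-12, - 9, - 73/14,99.6]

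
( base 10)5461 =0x1555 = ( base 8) 12525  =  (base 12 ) 31b1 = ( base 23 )A7A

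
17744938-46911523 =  - 29166585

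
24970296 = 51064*489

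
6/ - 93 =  - 2/31 = - 0.06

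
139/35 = 139/35=3.97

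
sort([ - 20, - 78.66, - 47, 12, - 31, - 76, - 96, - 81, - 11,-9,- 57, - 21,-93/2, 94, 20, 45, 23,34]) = [- 96,  -  81, -78.66, - 76, - 57, - 47, -93/2,-31, - 21, - 20, - 11, - 9, 12,20, 23, 34,45,94 ]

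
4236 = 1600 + 2636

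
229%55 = 9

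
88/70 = 1 + 9/35 = 1.26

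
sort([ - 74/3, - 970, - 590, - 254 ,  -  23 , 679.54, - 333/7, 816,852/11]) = [ - 970, - 590,-254, -333/7, - 74/3 , - 23, 852/11 , 679.54,816 ]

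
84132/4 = 21033 = 21033.00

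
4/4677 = 4/4677=0.00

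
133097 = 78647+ 54450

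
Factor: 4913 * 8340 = 2^2*3^1*5^1 * 17^3*139^1  =  40974420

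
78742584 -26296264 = 52446320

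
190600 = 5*38120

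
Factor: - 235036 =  - 2^2*67^1*877^1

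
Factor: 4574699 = 239^1 * 19141^1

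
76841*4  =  307364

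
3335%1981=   1354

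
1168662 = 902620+266042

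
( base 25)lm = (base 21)151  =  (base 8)1043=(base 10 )547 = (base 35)FM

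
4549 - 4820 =-271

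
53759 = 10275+43484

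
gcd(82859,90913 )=1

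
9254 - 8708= 546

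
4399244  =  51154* 86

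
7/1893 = 7/1893 = 0.00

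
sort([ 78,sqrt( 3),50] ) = [ sqrt(3),50, 78] 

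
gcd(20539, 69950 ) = 1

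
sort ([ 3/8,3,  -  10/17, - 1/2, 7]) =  [-10/17, - 1/2, 3/8,3, 7 ] 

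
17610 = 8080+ 9530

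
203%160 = 43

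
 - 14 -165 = -179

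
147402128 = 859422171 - 712020043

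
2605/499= 2605/499 =5.22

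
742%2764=742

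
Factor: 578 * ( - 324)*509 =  - 95321448= - 2^3*3^4  *  17^2*509^1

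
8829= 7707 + 1122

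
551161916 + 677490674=1228652590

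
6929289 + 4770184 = 11699473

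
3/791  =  3/791 = 0.00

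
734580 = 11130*66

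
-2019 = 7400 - 9419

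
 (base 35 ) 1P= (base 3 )2020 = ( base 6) 140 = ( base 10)60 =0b111100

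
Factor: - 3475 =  - 5^2*139^1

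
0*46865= 0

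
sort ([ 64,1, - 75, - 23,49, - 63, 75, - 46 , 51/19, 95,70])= [ - 75, - 63, - 46,-23, 1,51/19, 49 , 64, 70,75, 95]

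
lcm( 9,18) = 18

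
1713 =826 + 887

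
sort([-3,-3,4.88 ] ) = [ -3, - 3,4.88 ] 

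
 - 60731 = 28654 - 89385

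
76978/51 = 1509 + 19/51 =1509.37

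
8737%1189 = 414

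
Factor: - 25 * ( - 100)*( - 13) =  - 32500 = -2^2*5^4 *13^1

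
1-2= - 1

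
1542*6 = 9252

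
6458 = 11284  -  4826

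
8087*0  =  0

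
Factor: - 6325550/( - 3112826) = 3162775/1556413 = 5^2 * 7^1*11^1 * 31^1*53^1*1556413^( - 1) 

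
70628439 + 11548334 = 82176773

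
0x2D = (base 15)30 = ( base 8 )55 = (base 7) 63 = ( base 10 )45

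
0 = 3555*0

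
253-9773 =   -  9520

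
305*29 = 8845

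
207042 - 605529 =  - 398487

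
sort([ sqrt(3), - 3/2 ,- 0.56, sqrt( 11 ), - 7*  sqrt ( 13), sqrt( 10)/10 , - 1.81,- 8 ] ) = [ - 7*sqrt( 13 )  , - 8,-1.81, - 3/2,  -  0.56, sqrt( 10 )/10, sqrt( 3), sqrt(11 )]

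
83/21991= 83/21991  =  0.00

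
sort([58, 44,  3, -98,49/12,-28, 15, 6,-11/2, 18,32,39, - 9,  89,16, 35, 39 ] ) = [ - 98, -28, - 9, - 11/2,3, 49/12, 6, 15, 16, 18,32, 35,39,  39, 44, 58, 89]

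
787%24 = 19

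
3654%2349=1305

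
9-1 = 8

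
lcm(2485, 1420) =9940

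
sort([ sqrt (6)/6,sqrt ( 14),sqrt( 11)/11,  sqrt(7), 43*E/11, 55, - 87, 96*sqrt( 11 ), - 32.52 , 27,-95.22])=[ - 95.22, - 87, - 32.52, sqrt(11) /11,sqrt(6)/6,  sqrt( 7), sqrt(14), 43*E/11, 27, 55, 96*sqrt(11 )] 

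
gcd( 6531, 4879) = 7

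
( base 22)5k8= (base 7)11235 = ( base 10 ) 2868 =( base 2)101100110100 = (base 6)21140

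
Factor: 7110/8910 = 3^(- 2) * 11^( - 1)*79^1  =  79/99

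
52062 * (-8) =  - 416496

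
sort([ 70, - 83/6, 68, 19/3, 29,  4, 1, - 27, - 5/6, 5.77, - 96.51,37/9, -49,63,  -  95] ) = [  -  96.51, - 95, - 49, - 27, - 83/6, - 5/6,  1,4,37/9,5.77,19/3, 29, 63,68, 70 ]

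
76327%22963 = 7438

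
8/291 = 8/291 = 0.03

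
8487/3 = 2829=2829.00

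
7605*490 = 3726450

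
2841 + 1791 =4632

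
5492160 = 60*91536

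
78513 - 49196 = 29317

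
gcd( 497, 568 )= 71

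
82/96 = 41/48 =0.85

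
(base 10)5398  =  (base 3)21101221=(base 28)6OM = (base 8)12426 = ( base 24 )98M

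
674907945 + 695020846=1369928791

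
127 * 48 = 6096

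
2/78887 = 2/78887 = 0.00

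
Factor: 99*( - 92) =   -  2^2*3^2*11^1*23^1 = - 9108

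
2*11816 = 23632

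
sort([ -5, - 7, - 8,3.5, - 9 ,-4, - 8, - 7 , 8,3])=[ - 9, - 8,-8, - 7, - 7,-5, - 4, 3,3.5, 8 ]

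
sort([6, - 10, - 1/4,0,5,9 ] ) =[-10, - 1/4,0,5,6,9]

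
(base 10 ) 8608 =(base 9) 12724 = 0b10000110100000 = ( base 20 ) 11a8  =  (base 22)hh6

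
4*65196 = 260784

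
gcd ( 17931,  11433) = 3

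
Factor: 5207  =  41^1 * 127^1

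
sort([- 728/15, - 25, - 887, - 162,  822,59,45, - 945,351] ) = [ - 945,  -  887  , - 162,-728/15, - 25, 45, 59,351, 822]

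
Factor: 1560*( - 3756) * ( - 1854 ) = 10863253440  =  2^6*3^4*5^1*13^1*103^1*313^1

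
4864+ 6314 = 11178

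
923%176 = 43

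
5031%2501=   29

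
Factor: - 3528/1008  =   - 2^( - 1 )*7^1=- 7/2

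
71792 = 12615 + 59177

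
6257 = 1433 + 4824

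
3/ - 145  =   - 1+142/145 = - 0.02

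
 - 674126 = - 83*8122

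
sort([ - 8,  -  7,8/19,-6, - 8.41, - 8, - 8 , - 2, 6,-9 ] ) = [ - 9,  -  8.41, - 8, - 8 ,-8, - 7, - 6,  -  2,8/19,6 ]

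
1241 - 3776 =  - 2535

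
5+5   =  10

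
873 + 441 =1314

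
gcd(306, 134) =2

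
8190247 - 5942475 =2247772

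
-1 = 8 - 9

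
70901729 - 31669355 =39232374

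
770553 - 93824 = 676729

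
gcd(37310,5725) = 5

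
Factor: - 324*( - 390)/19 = 2^3*3^5*5^1*13^1*19^(  -  1)=126360/19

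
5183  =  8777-3594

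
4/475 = 4/475 = 0.01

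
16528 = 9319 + 7209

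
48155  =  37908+10247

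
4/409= 4/409=0.01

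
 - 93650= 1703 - 95353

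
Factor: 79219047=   3^1 * 53^1 *101^1 * 4933^1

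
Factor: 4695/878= 2^( - 1) * 3^1 * 5^1*313^1* 439^ ( - 1)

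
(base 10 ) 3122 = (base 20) 7G2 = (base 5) 44442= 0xc32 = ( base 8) 6062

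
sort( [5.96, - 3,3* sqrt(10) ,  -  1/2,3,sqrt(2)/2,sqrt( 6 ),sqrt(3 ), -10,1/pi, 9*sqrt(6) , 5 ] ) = [ -10,-3, - 1/2,1/pi,sqrt(2 )/2,sqrt(3 ), sqrt( 6 ),3,5,5.96 , 3*sqrt(10),9 * sqrt(6 ) ] 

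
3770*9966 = 37571820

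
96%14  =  12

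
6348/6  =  1058 =1058.00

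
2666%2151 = 515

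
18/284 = 9/142  =  0.06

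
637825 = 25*25513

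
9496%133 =53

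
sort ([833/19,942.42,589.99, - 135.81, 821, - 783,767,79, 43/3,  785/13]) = [ - 783, - 135.81, 43/3,833/19,785/13, 79,589.99 , 767 , 821,942.42]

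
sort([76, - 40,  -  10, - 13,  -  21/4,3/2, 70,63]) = [ - 40, - 13, - 10 , - 21/4 , 3/2, 63 , 70,76 ]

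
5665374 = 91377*62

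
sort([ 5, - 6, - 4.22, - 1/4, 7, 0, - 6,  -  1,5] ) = [ -6, - 6 ,  -  4.22,  -  1, - 1/4,0, 5, 5 , 7] 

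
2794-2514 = 280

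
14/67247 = 14/67247 = 0.00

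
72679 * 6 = 436074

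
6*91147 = 546882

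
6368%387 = 176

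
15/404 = 15/404=0.04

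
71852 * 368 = 26441536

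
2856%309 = 75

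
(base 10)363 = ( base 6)1403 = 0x16B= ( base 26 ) dp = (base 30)C3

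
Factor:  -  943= - 23^1*41^1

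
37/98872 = 37/98872 =0.00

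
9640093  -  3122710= 6517383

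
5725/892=5725/892 = 6.42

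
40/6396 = 10/1599 = 0.01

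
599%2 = 1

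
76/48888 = 19/12222 = 0.00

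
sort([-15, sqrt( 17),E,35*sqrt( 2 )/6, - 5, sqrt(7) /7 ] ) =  [ - 15, - 5,sqrt(7)/7,E,  sqrt(  17),  35*sqrt( 2)/6] 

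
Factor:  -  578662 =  - 2^1*7^1*41333^1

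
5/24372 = 5/24372 = 0.00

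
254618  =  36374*7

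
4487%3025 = 1462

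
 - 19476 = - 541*36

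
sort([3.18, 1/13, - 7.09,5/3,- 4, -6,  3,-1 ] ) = [ - 7.09, -6,  -  4,-1,1/13,5/3,3,3.18 ]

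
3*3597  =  10791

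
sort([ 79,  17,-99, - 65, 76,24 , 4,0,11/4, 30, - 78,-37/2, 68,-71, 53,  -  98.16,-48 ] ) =[-99,-98.16,  -  78,-71,  -  65,- 48, - 37/2,0,11/4, 4, 17, 24, 30, 53, 68,76 , 79 ]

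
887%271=74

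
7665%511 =0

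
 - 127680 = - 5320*24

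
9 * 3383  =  30447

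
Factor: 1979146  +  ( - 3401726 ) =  - 2^2*5^1*71129^1=- 1422580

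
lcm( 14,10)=70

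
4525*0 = 0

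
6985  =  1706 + 5279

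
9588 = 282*34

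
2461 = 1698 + 763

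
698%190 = 128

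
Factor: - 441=  -  3^2*7^2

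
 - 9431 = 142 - 9573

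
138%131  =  7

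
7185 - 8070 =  - 885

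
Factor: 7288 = 2^3*911^1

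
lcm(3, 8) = 24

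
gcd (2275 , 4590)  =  5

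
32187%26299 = 5888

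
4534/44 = 103 + 1/22 = 103.05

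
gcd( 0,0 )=0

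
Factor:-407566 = -2^1*29^1 * 7027^1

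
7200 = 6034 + 1166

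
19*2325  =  44175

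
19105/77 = 19105/77 = 248.12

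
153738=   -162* ( - 949 )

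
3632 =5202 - 1570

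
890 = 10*89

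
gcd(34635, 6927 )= 6927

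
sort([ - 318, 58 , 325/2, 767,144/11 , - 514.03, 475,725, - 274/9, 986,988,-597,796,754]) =[ - 597 , - 514.03, - 318, - 274/9,144/11,58, 325/2,  475,725,754,767,796, 986, 988]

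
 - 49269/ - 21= 2346+1/7 = 2346.14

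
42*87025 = 3655050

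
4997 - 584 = 4413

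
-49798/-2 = 24899/1 = 24899.00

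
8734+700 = 9434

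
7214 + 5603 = 12817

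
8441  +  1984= 10425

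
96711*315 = 30463965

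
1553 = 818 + 735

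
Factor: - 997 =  - 997^1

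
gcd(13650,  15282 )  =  6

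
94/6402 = 47/3201 = 0.01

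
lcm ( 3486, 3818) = 80178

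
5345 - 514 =4831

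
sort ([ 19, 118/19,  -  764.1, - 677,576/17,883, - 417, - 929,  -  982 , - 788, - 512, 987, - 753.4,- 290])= [ - 982 , - 929, - 788, - 764.1,- 753.4, - 677, - 512, - 417, - 290, 118/19 , 19,576/17,883, 987]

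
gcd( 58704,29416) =8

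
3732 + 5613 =9345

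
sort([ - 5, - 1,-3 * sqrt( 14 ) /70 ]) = [ - 5,- 1, - 3 * sqrt(14)/70]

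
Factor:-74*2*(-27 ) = 2^2*3^3*37^1 =3996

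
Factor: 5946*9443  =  56148078  =  2^1*3^1*7^1*19^1* 71^1*991^1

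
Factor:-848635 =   -  5^1*  19^1 *8933^1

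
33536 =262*128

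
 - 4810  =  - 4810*1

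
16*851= 13616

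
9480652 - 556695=8923957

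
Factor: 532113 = 3^1 * 83^1*2137^1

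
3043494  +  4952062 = 7995556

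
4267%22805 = 4267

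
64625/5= 12925 = 12925.00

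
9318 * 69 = 642942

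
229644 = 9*25516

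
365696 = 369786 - 4090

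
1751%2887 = 1751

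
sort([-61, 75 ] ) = [ - 61,75]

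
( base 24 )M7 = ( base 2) 1000010111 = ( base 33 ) g7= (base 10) 535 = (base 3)201211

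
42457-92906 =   -  50449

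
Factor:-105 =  - 3^1*5^1*7^1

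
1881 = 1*1881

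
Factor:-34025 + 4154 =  - 29871 = -3^2*3319^1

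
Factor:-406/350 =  - 5^( - 2 ) *29^1 = -29/25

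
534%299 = 235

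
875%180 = 155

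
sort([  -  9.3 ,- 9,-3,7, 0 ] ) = [  -  9.3 , -9, -3, 0,  7]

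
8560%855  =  10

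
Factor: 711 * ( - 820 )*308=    - 179570160  =  - 2^4 * 3^2 * 5^1 * 7^1 * 11^1*41^1*79^1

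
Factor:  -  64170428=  -2^2*7^1*2291801^1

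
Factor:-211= - 211^1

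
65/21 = 65/21  =  3.10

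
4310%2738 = 1572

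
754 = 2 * 377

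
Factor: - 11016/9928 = -81/73 = - 3^4*73^( - 1 )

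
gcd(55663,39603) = 1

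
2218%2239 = 2218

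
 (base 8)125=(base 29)2R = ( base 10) 85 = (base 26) 37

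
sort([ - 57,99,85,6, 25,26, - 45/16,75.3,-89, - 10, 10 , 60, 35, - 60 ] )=[  -  89, - 60, - 57, - 10,  -  45/16, 6, 10, 25, 26,35, 60,75.3, 85, 99] 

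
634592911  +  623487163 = 1258080074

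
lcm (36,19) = 684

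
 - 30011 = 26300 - 56311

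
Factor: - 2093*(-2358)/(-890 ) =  - 3^2 * 5^(-1 ) *7^1*13^1 *23^1*89^(-1 )*131^1 = -  2467647/445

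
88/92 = 22/23 = 0.96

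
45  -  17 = 28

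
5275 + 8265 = 13540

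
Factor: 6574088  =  2^3*73^1*11257^1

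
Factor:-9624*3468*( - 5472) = 182633647104=2^10*3^4*17^2*19^1*401^1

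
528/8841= 176/2947 = 0.06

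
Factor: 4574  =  2^1*2287^1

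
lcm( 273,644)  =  25116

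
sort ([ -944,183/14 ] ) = [ - 944, 183/14 ]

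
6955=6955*1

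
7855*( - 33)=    -259215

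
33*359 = 11847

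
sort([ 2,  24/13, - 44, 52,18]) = [- 44 , 24/13, 2, 18 , 52 ]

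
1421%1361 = 60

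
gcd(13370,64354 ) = 2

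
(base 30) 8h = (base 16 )101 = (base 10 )257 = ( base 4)10001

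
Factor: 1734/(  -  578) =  -3^1 = - 3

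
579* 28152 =16300008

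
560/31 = 560/31 = 18.06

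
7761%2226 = 1083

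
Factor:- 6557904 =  - 2^4 * 3^2*45541^1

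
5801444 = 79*73436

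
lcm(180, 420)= 1260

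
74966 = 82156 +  - 7190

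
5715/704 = 5715/704 = 8.12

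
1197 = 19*63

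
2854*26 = 74204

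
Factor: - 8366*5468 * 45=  - 2058537960 = -  2^3*3^2*5^1 * 47^1 * 89^1*1367^1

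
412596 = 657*628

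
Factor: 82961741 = 82961741^1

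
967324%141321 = 119398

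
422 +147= 569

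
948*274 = 259752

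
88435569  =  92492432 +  - 4056863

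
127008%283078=127008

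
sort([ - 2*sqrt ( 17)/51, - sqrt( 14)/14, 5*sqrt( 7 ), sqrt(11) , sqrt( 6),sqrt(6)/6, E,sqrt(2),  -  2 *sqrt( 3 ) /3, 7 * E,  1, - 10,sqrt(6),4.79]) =[ - 10, - 2*sqrt(3)/3, - sqrt(14)/14, - 2*sqrt( 17)/51,sqrt( 6 ) /6,1,sqrt( 2), sqrt(6), sqrt( 6), E, sqrt ( 11 ),4.79,5*sqrt(7 ),7*E]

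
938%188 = 186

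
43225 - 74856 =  - 31631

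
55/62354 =55/62354 = 0.00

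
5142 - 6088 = - 946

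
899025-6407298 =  - 5508273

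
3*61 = 183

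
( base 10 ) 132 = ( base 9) 156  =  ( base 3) 11220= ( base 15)8C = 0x84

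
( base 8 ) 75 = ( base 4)331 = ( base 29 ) 23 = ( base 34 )1r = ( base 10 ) 61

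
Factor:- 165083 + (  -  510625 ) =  - 675708 =- 2^2 * 3^1 * 11^1 *5119^1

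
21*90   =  1890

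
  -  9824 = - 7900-1924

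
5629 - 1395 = 4234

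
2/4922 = 1/2461 = 0.00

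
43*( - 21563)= - 927209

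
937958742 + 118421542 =1056380284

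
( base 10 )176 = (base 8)260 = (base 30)5Q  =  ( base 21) 88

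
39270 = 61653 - 22383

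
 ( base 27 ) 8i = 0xEA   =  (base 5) 1414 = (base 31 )7H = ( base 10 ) 234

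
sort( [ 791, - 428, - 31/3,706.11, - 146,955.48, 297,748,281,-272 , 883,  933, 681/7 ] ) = [ - 428 , - 272, - 146,-31/3,681/7,  281,297,  706.11,748, 791,  883,933,  955.48 ] 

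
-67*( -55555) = 3722185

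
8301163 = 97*85579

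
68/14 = 4 + 6/7 = 4.86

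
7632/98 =3816/49=77.88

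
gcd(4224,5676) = 132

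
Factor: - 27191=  - 27191^1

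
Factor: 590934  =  2^1*3^1*149^1 * 661^1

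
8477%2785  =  122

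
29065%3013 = 1948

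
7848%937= 352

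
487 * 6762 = 3293094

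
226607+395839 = 622446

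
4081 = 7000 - 2919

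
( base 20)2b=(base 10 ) 51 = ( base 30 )1l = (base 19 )2D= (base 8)63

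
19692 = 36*547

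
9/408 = 3/136 = 0.02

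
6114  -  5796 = 318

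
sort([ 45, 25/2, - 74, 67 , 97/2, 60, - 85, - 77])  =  [ - 85, - 77 , - 74 , 25/2,45,97/2,  60, 67]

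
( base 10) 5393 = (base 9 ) 7352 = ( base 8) 12421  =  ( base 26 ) 7PB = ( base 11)4063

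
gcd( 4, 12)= 4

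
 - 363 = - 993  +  630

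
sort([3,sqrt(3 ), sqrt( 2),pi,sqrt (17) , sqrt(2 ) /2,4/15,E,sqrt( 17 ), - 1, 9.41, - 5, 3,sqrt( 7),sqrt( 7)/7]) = [ - 5, -1,4/15,sqrt( 7)/7, sqrt( 2 ) /2,sqrt( 2),sqrt( 3 ),sqrt (7),E,3,3,  pi,sqrt( 17),sqrt( 17 ),9.41]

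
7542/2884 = 3771/1442 = 2.62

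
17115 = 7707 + 9408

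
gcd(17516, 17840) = 4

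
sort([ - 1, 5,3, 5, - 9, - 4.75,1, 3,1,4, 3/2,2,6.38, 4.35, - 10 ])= [ - 10, - 9,  -  4.75, - 1,1,1,3/2,2,3,3,4,4.35,5,  5,6.38]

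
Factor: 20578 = 2^1*10289^1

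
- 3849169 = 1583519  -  5432688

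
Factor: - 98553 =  - 3^1 * 7^1*13^1 * 19^2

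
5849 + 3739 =9588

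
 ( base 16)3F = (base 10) 63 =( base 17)3C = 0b111111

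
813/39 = 271/13 = 20.85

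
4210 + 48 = 4258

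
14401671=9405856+4995815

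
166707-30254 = 136453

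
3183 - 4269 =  - 1086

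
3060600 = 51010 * 60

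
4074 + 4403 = 8477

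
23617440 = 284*83160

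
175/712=175/712 = 0.25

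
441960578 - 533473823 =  - 91513245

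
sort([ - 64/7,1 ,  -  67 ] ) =[ - 67 , - 64/7,1 ] 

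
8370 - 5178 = 3192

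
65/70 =13/14 = 0.93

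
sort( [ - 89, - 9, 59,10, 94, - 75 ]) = [  -  89,-75, - 9, 10,59,94]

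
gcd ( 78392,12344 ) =8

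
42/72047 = 42/72047 = 0.00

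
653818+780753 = 1434571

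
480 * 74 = 35520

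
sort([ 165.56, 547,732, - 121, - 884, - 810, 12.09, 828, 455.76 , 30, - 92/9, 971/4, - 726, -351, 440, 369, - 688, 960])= [ - 884, - 810, - 726, - 688 , - 351, - 121,- 92/9, 12.09, 30, 165.56, 971/4, 369, 440,  455.76, 547,732, 828, 960 ]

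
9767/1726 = 9767/1726 = 5.66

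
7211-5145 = 2066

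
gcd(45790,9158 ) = 9158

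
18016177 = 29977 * 601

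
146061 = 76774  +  69287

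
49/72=49/72=0.68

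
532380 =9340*57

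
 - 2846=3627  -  6473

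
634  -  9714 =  - 9080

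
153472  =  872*176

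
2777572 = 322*8626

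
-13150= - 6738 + -6412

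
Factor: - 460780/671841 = - 2^2*3^( - 3 )*5^1*149^ ( - 1 )*167^( - 1) * 23039^1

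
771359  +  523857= 1295216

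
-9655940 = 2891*( - 3340) 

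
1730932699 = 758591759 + 972340940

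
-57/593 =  - 1 + 536/593 = -0.10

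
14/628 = 7/314  =  0.02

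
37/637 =37/637 = 0.06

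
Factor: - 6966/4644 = -3/2 = -2^( - 1 )*3^1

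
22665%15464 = 7201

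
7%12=7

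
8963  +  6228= 15191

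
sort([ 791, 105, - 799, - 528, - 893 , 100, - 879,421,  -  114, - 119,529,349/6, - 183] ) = [ - 893,-879, - 799 , -528, - 183 , - 119, - 114, 349/6,100,  105,421 , 529,791]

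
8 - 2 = 6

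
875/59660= 175/11932=0.01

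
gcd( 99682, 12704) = 2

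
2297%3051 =2297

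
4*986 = 3944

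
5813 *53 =308089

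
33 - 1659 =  - 1626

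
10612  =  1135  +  9477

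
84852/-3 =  - 28284+0/1=- 28284.00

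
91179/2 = 91179/2= 45589.50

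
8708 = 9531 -823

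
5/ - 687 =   -  5/687 = - 0.01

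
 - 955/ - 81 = 955/81 = 11.79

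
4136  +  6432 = 10568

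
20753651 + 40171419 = 60925070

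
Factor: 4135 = 5^1*827^1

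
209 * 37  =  7733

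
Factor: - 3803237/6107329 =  - 89^1*151^1*283^1*6107329^(-1 ) 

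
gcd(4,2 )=2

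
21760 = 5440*4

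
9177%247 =38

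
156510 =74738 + 81772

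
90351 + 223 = 90574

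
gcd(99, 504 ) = 9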